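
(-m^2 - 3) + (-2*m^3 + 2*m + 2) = -2*m^3 - m^2 + 2*m - 1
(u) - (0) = u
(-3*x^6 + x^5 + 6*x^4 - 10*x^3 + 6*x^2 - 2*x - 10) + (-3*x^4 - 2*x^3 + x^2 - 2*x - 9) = -3*x^6 + x^5 + 3*x^4 - 12*x^3 + 7*x^2 - 4*x - 19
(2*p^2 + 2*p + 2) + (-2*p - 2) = 2*p^2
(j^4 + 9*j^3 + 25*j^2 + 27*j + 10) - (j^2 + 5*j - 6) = j^4 + 9*j^3 + 24*j^2 + 22*j + 16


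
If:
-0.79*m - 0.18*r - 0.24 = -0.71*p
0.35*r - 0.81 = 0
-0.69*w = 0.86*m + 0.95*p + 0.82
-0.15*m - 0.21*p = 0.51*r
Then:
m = -3.58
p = -3.06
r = 2.31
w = 7.49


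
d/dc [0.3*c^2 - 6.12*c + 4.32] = 0.6*c - 6.12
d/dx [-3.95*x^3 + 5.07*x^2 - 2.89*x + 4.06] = -11.85*x^2 + 10.14*x - 2.89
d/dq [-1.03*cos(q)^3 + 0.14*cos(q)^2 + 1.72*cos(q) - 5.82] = (3.09*cos(q)^2 - 0.28*cos(q) - 1.72)*sin(q)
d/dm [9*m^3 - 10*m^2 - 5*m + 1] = 27*m^2 - 20*m - 5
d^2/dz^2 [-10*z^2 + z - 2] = -20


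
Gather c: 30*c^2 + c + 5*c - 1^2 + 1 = 30*c^2 + 6*c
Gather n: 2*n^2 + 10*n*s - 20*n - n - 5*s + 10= 2*n^2 + n*(10*s - 21) - 5*s + 10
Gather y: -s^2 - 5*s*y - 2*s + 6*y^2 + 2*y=-s^2 - 2*s + 6*y^2 + y*(2 - 5*s)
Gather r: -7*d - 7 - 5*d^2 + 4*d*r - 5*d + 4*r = -5*d^2 - 12*d + r*(4*d + 4) - 7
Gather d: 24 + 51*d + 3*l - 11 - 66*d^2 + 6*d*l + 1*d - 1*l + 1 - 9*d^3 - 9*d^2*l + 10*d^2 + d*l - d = -9*d^3 + d^2*(-9*l - 56) + d*(7*l + 51) + 2*l + 14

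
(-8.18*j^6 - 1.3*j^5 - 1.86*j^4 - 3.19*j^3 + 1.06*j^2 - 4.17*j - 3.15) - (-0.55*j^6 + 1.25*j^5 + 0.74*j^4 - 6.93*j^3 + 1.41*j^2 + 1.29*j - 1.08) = -7.63*j^6 - 2.55*j^5 - 2.6*j^4 + 3.74*j^3 - 0.35*j^2 - 5.46*j - 2.07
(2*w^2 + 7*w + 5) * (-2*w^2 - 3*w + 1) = -4*w^4 - 20*w^3 - 29*w^2 - 8*w + 5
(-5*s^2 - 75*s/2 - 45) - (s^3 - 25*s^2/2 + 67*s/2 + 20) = -s^3 + 15*s^2/2 - 71*s - 65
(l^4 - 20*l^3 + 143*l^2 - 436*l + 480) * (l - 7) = l^5 - 27*l^4 + 283*l^3 - 1437*l^2 + 3532*l - 3360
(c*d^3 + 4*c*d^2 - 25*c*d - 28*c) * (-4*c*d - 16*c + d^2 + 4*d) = -4*c^2*d^4 - 32*c^2*d^3 + 36*c^2*d^2 + 512*c^2*d + 448*c^2 + c*d^5 + 8*c*d^4 - 9*c*d^3 - 128*c*d^2 - 112*c*d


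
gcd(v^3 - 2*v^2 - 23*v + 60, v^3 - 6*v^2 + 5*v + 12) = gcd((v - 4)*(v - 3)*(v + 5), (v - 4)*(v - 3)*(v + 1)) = v^2 - 7*v + 12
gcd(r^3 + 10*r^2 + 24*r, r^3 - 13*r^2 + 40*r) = r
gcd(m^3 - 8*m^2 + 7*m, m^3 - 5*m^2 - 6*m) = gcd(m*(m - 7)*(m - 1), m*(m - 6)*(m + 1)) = m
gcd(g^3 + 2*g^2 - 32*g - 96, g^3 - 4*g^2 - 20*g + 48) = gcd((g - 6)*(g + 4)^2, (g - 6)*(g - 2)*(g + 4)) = g^2 - 2*g - 24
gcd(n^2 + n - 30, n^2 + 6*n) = n + 6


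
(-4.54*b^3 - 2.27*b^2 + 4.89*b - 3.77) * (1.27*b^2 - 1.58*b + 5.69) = -5.7658*b^5 + 4.2903*b^4 - 16.0357*b^3 - 25.4304*b^2 + 33.7807*b - 21.4513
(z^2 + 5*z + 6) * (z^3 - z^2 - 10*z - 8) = z^5 + 4*z^4 - 9*z^3 - 64*z^2 - 100*z - 48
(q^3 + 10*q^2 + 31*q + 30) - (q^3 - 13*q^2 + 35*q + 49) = 23*q^2 - 4*q - 19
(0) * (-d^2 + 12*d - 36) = 0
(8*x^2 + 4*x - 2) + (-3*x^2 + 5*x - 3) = 5*x^2 + 9*x - 5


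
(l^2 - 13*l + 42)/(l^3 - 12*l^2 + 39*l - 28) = (l - 6)/(l^2 - 5*l + 4)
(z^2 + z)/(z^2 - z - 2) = z/(z - 2)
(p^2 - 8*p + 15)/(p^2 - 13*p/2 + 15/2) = 2*(p - 3)/(2*p - 3)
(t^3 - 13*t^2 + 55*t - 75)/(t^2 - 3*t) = t - 10 + 25/t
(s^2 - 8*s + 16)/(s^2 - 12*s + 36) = (s^2 - 8*s + 16)/(s^2 - 12*s + 36)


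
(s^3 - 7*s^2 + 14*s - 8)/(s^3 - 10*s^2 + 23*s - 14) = (s - 4)/(s - 7)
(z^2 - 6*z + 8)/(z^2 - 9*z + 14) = (z - 4)/(z - 7)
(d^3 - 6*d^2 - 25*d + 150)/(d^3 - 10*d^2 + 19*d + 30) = (d + 5)/(d + 1)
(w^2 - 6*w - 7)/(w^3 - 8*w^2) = (w^2 - 6*w - 7)/(w^2*(w - 8))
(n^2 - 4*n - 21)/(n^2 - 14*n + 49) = (n + 3)/(n - 7)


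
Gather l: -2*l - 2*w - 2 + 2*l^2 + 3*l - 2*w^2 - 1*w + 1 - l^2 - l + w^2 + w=l^2 - w^2 - 2*w - 1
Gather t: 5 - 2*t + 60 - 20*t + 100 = 165 - 22*t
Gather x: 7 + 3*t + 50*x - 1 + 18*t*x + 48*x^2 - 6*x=3*t + 48*x^2 + x*(18*t + 44) + 6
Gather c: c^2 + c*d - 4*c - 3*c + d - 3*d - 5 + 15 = c^2 + c*(d - 7) - 2*d + 10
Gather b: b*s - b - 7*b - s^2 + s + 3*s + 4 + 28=b*(s - 8) - s^2 + 4*s + 32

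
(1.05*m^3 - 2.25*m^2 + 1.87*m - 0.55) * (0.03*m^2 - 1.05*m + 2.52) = 0.0315*m^5 - 1.17*m^4 + 5.0646*m^3 - 7.65*m^2 + 5.2899*m - 1.386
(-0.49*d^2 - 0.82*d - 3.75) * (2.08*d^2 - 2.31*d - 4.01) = -1.0192*d^4 - 0.5737*d^3 - 3.9409*d^2 + 11.9507*d + 15.0375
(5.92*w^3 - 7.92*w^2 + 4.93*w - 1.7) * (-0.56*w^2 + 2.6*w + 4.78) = -3.3152*w^5 + 19.8272*w^4 + 4.9448*w^3 - 24.0876*w^2 + 19.1454*w - 8.126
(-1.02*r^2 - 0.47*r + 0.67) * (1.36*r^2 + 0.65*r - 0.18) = -1.3872*r^4 - 1.3022*r^3 + 0.7893*r^2 + 0.5201*r - 0.1206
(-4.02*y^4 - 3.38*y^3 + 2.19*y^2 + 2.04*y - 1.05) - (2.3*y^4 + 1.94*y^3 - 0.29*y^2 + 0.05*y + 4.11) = -6.32*y^4 - 5.32*y^3 + 2.48*y^2 + 1.99*y - 5.16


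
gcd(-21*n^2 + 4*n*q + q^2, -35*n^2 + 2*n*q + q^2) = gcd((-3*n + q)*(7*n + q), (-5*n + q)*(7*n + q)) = 7*n + q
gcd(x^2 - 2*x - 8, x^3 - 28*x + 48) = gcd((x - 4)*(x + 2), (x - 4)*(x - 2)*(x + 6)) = x - 4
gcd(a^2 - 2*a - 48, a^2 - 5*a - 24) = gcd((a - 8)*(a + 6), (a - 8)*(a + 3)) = a - 8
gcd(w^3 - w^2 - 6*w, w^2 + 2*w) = w^2 + 2*w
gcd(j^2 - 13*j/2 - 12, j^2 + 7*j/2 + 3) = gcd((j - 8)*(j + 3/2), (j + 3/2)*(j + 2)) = j + 3/2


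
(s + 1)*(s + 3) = s^2 + 4*s + 3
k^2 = k^2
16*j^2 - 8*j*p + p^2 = (-4*j + p)^2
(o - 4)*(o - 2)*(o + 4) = o^3 - 2*o^2 - 16*o + 32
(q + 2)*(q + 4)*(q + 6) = q^3 + 12*q^2 + 44*q + 48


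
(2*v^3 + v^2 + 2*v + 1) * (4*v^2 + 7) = 8*v^5 + 4*v^4 + 22*v^3 + 11*v^2 + 14*v + 7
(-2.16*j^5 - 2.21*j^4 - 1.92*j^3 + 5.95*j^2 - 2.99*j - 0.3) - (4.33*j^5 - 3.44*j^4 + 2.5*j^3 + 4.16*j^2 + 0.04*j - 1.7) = -6.49*j^5 + 1.23*j^4 - 4.42*j^3 + 1.79*j^2 - 3.03*j + 1.4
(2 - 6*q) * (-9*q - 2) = 54*q^2 - 6*q - 4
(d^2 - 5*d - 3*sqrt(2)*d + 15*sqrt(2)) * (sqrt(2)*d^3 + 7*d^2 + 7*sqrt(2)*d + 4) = sqrt(2)*d^5 - 5*sqrt(2)*d^4 + d^4 - 14*sqrt(2)*d^3 - 5*d^3 - 38*d^2 + 70*sqrt(2)*d^2 - 12*sqrt(2)*d + 190*d + 60*sqrt(2)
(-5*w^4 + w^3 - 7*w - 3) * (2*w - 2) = -10*w^5 + 12*w^4 - 2*w^3 - 14*w^2 + 8*w + 6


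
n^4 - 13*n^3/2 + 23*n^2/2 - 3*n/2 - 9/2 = (n - 3)^2*(n - 1)*(n + 1/2)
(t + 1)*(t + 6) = t^2 + 7*t + 6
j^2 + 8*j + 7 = (j + 1)*(j + 7)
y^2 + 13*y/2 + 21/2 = (y + 3)*(y + 7/2)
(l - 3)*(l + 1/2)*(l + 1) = l^3 - 3*l^2/2 - 4*l - 3/2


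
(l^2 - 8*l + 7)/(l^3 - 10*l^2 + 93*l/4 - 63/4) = 4*(l - 1)/(4*l^2 - 12*l + 9)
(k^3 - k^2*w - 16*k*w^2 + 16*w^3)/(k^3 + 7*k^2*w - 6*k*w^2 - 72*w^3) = (-k^2 + 5*k*w - 4*w^2)/(-k^2 - 3*k*w + 18*w^2)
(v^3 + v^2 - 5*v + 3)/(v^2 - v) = v + 2 - 3/v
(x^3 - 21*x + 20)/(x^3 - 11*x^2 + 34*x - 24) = (x + 5)/(x - 6)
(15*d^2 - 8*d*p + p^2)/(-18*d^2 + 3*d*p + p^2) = (-5*d + p)/(6*d + p)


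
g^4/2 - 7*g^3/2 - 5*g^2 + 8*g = g*(g/2 + 1)*(g - 8)*(g - 1)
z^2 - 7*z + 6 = (z - 6)*(z - 1)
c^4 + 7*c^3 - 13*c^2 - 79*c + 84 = (c - 3)*(c - 1)*(c + 4)*(c + 7)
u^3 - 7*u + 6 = (u - 2)*(u - 1)*(u + 3)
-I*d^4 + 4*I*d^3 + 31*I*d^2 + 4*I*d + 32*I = (d - 8)*(d + 4)*(d - I)*(-I*d + 1)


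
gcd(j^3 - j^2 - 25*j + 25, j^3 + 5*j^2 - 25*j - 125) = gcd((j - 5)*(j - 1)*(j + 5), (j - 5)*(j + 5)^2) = j^2 - 25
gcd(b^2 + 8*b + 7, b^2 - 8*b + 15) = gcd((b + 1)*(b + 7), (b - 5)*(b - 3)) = 1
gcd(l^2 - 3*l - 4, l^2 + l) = l + 1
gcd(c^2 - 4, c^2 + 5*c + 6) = c + 2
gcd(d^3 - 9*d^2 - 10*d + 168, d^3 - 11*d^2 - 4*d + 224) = d^2 - 3*d - 28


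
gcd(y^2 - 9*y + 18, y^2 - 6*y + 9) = y - 3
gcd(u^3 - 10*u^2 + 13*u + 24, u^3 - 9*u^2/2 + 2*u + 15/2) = u^2 - 2*u - 3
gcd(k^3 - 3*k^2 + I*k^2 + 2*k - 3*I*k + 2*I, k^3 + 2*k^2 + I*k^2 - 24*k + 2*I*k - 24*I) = k + I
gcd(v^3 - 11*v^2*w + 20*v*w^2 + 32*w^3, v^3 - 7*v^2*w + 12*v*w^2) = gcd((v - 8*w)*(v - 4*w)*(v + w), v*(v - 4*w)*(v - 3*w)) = v - 4*w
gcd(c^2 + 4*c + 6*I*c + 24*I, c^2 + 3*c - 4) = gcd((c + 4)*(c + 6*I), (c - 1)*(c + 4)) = c + 4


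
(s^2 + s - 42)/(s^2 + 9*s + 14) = (s - 6)/(s + 2)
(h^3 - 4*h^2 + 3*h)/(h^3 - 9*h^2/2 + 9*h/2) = 2*(h - 1)/(2*h - 3)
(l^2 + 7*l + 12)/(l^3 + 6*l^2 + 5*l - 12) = 1/(l - 1)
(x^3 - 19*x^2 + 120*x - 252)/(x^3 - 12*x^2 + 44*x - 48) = (x^2 - 13*x + 42)/(x^2 - 6*x + 8)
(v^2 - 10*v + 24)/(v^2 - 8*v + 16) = (v - 6)/(v - 4)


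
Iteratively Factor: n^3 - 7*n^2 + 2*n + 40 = (n + 2)*(n^2 - 9*n + 20) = (n - 5)*(n + 2)*(n - 4)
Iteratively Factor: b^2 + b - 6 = (b - 2)*(b + 3)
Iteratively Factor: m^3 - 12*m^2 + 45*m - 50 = (m - 5)*(m^2 - 7*m + 10) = (m - 5)*(m - 2)*(m - 5)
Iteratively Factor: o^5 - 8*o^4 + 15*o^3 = (o)*(o^4 - 8*o^3 + 15*o^2) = o*(o - 3)*(o^3 - 5*o^2) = o^2*(o - 3)*(o^2 - 5*o) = o^2*(o - 5)*(o - 3)*(o)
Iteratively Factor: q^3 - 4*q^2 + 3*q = (q - 1)*(q^2 - 3*q) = (q - 3)*(q - 1)*(q)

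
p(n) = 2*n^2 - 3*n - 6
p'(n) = 4*n - 3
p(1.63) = -5.58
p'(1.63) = 3.52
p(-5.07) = 60.62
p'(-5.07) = -23.28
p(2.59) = -0.35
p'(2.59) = 7.36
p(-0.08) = -5.75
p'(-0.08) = -3.32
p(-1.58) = 3.73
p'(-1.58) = -9.32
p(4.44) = 20.11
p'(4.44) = 14.76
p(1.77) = -5.04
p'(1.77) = 4.08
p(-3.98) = 37.62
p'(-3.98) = -18.92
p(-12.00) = 318.00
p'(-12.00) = -51.00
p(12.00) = 246.00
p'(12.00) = 45.00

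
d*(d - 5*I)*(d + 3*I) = d^3 - 2*I*d^2 + 15*d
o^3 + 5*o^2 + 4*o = o*(o + 1)*(o + 4)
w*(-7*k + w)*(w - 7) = -7*k*w^2 + 49*k*w + w^3 - 7*w^2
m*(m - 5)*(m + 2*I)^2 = m^4 - 5*m^3 + 4*I*m^3 - 4*m^2 - 20*I*m^2 + 20*m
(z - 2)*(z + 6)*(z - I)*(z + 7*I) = z^4 + 4*z^3 + 6*I*z^3 - 5*z^2 + 24*I*z^2 + 28*z - 72*I*z - 84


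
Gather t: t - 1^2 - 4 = t - 5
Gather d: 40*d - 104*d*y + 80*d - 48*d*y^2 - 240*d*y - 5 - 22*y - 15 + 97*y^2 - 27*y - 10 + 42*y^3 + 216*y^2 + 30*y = d*(-48*y^2 - 344*y + 120) + 42*y^3 + 313*y^2 - 19*y - 30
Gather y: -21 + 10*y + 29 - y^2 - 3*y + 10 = -y^2 + 7*y + 18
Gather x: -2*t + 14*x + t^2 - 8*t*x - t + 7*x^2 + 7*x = t^2 - 3*t + 7*x^2 + x*(21 - 8*t)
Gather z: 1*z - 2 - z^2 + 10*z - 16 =-z^2 + 11*z - 18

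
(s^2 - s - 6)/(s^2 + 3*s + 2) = (s - 3)/(s + 1)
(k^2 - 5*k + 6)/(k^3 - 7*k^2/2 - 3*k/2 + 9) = 2/(2*k + 3)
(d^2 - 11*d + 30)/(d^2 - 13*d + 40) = (d - 6)/(d - 8)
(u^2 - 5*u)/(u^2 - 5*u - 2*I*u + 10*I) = u/(u - 2*I)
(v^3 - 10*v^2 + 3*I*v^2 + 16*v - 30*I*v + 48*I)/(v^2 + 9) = (v^2 - 10*v + 16)/(v - 3*I)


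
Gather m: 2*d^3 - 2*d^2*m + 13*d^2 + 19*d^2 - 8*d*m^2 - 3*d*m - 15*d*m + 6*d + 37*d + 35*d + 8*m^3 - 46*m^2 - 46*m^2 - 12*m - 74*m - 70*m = 2*d^3 + 32*d^2 + 78*d + 8*m^3 + m^2*(-8*d - 92) + m*(-2*d^2 - 18*d - 156)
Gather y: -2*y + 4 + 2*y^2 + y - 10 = 2*y^2 - y - 6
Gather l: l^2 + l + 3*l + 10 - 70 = l^2 + 4*l - 60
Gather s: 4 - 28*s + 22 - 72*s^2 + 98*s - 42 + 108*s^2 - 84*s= 36*s^2 - 14*s - 16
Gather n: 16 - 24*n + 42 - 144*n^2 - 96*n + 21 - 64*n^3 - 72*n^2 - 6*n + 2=-64*n^3 - 216*n^2 - 126*n + 81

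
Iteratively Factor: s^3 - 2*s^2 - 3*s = (s - 3)*(s^2 + s) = s*(s - 3)*(s + 1)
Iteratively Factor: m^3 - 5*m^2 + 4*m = (m)*(m^2 - 5*m + 4) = m*(m - 1)*(m - 4)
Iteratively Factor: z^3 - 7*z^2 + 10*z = (z)*(z^2 - 7*z + 10) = z*(z - 5)*(z - 2)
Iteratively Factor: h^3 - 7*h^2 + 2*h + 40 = (h + 2)*(h^2 - 9*h + 20) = (h - 5)*(h + 2)*(h - 4)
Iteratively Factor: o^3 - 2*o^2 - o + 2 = (o - 2)*(o^2 - 1) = (o - 2)*(o - 1)*(o + 1)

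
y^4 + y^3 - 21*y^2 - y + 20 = (y - 4)*(y - 1)*(y + 1)*(y + 5)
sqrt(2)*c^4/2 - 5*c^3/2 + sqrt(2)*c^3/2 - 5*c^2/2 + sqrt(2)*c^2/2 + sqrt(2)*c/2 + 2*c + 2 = (c + 1)*(c - 2*sqrt(2))*(c - sqrt(2))*(sqrt(2)*c/2 + 1/2)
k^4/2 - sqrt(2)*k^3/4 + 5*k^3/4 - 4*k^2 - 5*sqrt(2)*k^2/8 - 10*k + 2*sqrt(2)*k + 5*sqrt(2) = (k/2 + sqrt(2))*(k + 5/2)*(k - 2*sqrt(2))*(k - sqrt(2)/2)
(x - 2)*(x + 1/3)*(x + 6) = x^3 + 13*x^2/3 - 32*x/3 - 4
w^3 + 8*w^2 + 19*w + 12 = (w + 1)*(w + 3)*(w + 4)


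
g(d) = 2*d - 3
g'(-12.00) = 2.00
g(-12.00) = -27.00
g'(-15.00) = 2.00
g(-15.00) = -33.00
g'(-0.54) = 2.00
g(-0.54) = -4.08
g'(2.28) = 2.00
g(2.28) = 1.56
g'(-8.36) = 2.00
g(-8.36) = -19.72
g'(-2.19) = 2.00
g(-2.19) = -7.38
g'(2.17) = 2.00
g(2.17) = 1.34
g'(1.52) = 2.00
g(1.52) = 0.04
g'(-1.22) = 2.00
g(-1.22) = -5.44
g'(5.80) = 2.00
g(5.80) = 8.60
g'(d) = 2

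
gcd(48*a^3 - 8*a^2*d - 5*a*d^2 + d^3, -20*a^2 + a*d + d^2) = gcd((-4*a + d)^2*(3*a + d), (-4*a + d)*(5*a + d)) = 4*a - d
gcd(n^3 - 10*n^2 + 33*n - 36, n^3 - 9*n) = n - 3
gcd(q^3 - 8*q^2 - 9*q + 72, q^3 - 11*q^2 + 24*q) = q^2 - 11*q + 24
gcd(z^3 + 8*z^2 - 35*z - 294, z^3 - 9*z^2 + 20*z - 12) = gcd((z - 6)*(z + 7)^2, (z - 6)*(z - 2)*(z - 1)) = z - 6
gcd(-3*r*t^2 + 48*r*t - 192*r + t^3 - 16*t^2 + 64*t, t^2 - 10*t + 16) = t - 8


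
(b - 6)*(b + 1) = b^2 - 5*b - 6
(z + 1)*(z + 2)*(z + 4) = z^3 + 7*z^2 + 14*z + 8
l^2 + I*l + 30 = (l - 5*I)*(l + 6*I)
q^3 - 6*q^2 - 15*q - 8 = (q - 8)*(q + 1)^2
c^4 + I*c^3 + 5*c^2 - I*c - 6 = (c - 2*I)*(c + 3*I)*(-I*c + I)*(I*c + I)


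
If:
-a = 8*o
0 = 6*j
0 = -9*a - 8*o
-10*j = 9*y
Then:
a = 0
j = 0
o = 0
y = 0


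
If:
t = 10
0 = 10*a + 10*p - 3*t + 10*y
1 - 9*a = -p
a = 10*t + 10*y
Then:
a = 140/101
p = 1159/101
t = 10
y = -996/101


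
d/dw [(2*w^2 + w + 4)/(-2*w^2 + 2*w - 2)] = (3*w^2 + 4*w - 5)/(2*(w^4 - 2*w^3 + 3*w^2 - 2*w + 1))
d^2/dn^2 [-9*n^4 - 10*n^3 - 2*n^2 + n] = -108*n^2 - 60*n - 4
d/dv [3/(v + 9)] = -3/(v + 9)^2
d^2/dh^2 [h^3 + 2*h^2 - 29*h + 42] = 6*h + 4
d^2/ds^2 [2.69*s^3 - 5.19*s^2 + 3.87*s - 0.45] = 16.14*s - 10.38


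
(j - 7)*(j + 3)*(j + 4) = j^3 - 37*j - 84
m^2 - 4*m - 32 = (m - 8)*(m + 4)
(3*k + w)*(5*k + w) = 15*k^2 + 8*k*w + w^2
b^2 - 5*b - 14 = (b - 7)*(b + 2)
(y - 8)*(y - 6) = y^2 - 14*y + 48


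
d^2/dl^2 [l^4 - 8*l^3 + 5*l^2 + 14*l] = 12*l^2 - 48*l + 10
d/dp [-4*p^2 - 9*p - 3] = -8*p - 9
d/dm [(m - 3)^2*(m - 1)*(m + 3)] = 4*m^3 - 12*m^2 - 12*m + 36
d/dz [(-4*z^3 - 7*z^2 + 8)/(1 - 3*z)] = (24*z^3 + 9*z^2 - 14*z + 24)/(9*z^2 - 6*z + 1)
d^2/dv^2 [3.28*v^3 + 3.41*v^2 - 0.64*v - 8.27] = 19.68*v + 6.82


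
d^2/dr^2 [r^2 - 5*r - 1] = 2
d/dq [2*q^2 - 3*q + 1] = 4*q - 3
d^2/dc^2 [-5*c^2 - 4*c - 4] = -10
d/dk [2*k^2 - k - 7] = 4*k - 1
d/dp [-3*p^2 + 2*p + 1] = 2 - 6*p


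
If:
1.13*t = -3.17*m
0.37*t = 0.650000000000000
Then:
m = -0.63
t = 1.76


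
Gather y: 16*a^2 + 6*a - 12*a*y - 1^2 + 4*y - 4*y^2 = 16*a^2 + 6*a - 4*y^2 + y*(4 - 12*a) - 1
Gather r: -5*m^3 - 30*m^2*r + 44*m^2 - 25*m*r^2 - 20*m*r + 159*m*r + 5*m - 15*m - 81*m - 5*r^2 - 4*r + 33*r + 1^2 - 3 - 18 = -5*m^3 + 44*m^2 - 91*m + r^2*(-25*m - 5) + r*(-30*m^2 + 139*m + 29) - 20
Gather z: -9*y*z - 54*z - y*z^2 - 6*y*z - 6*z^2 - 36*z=z^2*(-y - 6) + z*(-15*y - 90)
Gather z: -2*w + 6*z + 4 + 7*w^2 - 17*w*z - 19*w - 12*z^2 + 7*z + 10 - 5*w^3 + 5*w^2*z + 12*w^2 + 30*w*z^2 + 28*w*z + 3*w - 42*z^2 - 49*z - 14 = -5*w^3 + 19*w^2 - 18*w + z^2*(30*w - 54) + z*(5*w^2 + 11*w - 36)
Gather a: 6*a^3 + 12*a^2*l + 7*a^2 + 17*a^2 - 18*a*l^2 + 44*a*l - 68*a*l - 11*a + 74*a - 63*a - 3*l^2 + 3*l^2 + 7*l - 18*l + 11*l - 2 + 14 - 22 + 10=6*a^3 + a^2*(12*l + 24) + a*(-18*l^2 - 24*l)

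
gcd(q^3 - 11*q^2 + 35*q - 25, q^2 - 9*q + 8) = q - 1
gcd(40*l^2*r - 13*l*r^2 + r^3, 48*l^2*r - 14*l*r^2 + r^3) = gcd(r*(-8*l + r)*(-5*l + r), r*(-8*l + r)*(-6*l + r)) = -8*l*r + r^2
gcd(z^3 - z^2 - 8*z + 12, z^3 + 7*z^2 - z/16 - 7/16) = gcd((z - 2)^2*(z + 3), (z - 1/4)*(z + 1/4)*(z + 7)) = 1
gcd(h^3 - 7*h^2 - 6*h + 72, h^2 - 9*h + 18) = h - 6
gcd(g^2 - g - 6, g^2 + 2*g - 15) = g - 3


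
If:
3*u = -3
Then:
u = -1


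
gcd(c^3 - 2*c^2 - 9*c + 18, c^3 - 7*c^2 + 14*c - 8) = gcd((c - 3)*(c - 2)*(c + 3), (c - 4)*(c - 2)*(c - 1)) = c - 2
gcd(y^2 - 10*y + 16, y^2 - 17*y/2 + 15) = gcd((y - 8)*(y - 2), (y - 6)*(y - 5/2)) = 1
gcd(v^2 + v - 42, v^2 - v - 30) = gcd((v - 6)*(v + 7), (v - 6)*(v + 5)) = v - 6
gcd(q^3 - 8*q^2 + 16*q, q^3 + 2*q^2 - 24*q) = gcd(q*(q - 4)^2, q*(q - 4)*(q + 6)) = q^2 - 4*q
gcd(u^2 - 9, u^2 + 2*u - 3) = u + 3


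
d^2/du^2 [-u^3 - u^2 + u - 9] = -6*u - 2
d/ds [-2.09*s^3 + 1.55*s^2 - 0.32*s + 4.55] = -6.27*s^2 + 3.1*s - 0.32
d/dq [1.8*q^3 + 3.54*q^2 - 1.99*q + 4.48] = 5.4*q^2 + 7.08*q - 1.99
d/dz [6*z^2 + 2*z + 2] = 12*z + 2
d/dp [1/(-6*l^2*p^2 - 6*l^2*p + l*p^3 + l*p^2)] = (12*l*p + 6*l - 3*p^2 - 2*p)/(l*p^2*(6*l*p + 6*l - p^2 - p)^2)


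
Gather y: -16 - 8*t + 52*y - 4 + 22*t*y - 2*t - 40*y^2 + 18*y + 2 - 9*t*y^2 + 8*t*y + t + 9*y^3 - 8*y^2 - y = -9*t + 9*y^3 + y^2*(-9*t - 48) + y*(30*t + 69) - 18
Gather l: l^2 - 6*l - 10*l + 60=l^2 - 16*l + 60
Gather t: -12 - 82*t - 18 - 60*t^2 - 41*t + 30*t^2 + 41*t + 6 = -30*t^2 - 82*t - 24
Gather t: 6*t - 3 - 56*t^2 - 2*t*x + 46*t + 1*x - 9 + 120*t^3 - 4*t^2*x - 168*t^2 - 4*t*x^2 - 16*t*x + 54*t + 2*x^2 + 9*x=120*t^3 + t^2*(-4*x - 224) + t*(-4*x^2 - 18*x + 106) + 2*x^2 + 10*x - 12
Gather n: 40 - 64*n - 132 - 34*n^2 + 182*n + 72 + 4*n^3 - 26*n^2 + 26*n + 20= 4*n^3 - 60*n^2 + 144*n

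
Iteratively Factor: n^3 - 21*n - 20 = (n + 4)*(n^2 - 4*n - 5) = (n - 5)*(n + 4)*(n + 1)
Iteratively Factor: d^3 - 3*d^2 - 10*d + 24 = (d - 4)*(d^2 + d - 6) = (d - 4)*(d - 2)*(d + 3)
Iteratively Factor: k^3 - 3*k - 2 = (k + 1)*(k^2 - k - 2) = (k + 1)^2*(k - 2)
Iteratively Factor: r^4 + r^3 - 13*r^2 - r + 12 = (r - 1)*(r^3 + 2*r^2 - 11*r - 12) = (r - 1)*(r + 4)*(r^2 - 2*r - 3) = (r - 3)*(r - 1)*(r + 4)*(r + 1)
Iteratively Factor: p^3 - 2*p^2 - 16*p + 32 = (p - 2)*(p^2 - 16) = (p - 2)*(p + 4)*(p - 4)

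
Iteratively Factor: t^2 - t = (t - 1)*(t)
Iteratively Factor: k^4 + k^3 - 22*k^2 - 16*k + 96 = (k - 2)*(k^3 + 3*k^2 - 16*k - 48) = (k - 2)*(k + 4)*(k^2 - k - 12) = (k - 2)*(k + 3)*(k + 4)*(k - 4)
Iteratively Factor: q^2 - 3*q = (q)*(q - 3)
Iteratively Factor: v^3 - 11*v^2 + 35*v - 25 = (v - 1)*(v^2 - 10*v + 25) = (v - 5)*(v - 1)*(v - 5)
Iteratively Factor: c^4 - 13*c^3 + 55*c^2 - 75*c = (c - 3)*(c^3 - 10*c^2 + 25*c) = (c - 5)*(c - 3)*(c^2 - 5*c) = (c - 5)^2*(c - 3)*(c)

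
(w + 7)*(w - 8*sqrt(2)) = w^2 - 8*sqrt(2)*w + 7*w - 56*sqrt(2)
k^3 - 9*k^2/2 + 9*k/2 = k*(k - 3)*(k - 3/2)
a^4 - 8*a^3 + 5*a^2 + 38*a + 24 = (a - 6)*(a - 4)*(a + 1)^2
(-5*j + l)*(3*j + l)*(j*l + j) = -15*j^3*l - 15*j^3 - 2*j^2*l^2 - 2*j^2*l + j*l^3 + j*l^2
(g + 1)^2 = g^2 + 2*g + 1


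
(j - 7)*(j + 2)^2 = j^3 - 3*j^2 - 24*j - 28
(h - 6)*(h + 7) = h^2 + h - 42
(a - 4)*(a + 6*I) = a^2 - 4*a + 6*I*a - 24*I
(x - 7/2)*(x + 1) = x^2 - 5*x/2 - 7/2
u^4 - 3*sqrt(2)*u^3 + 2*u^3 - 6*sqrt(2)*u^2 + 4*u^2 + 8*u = u*(u + 2)*(u - 2*sqrt(2))*(u - sqrt(2))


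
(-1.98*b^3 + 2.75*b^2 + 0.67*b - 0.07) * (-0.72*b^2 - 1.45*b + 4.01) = 1.4256*b^5 + 0.891*b^4 - 12.4097*b^3 + 10.1064*b^2 + 2.7882*b - 0.2807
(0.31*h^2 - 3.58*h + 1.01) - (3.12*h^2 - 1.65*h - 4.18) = -2.81*h^2 - 1.93*h + 5.19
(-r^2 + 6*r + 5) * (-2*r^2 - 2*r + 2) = 2*r^4 - 10*r^3 - 24*r^2 + 2*r + 10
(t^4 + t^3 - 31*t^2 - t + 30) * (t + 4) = t^5 + 5*t^4 - 27*t^3 - 125*t^2 + 26*t + 120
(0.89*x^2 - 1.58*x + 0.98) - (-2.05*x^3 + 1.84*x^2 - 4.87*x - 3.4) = 2.05*x^3 - 0.95*x^2 + 3.29*x + 4.38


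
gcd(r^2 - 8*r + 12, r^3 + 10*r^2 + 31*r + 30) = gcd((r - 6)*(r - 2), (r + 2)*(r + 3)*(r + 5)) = 1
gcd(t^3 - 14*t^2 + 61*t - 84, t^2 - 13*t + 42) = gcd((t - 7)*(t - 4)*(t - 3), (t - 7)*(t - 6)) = t - 7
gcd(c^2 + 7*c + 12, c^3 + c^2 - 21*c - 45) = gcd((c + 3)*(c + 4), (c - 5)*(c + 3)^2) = c + 3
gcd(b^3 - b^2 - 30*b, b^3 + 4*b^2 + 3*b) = b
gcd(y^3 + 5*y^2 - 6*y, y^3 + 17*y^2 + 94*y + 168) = y + 6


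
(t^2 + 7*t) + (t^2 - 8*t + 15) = 2*t^2 - t + 15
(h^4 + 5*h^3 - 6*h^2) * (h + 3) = h^5 + 8*h^4 + 9*h^3 - 18*h^2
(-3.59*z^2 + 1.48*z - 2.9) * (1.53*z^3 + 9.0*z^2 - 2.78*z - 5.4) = -5.4927*z^5 - 30.0456*z^4 + 18.8632*z^3 - 10.8284*z^2 + 0.0699999999999994*z + 15.66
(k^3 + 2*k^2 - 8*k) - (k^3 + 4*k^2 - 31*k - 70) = -2*k^2 + 23*k + 70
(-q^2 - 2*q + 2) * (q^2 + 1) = -q^4 - 2*q^3 + q^2 - 2*q + 2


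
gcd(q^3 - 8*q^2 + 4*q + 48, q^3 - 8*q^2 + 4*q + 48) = q^3 - 8*q^2 + 4*q + 48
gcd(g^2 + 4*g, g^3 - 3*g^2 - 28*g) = g^2 + 4*g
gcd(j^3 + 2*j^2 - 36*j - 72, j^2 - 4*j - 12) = j^2 - 4*j - 12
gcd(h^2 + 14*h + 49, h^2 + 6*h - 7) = h + 7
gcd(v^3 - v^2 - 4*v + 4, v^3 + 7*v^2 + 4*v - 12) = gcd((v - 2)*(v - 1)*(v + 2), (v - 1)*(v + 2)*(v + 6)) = v^2 + v - 2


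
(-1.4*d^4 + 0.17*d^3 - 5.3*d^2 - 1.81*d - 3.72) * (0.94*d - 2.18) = -1.316*d^5 + 3.2118*d^4 - 5.3526*d^3 + 9.8526*d^2 + 0.449*d + 8.1096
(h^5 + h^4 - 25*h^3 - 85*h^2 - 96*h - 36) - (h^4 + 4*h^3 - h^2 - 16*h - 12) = h^5 - 29*h^3 - 84*h^2 - 80*h - 24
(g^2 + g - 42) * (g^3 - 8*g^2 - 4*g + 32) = g^5 - 7*g^4 - 54*g^3 + 364*g^2 + 200*g - 1344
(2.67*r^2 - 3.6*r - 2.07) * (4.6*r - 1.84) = 12.282*r^3 - 21.4728*r^2 - 2.898*r + 3.8088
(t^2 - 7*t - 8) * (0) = 0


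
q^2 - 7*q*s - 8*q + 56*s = (q - 8)*(q - 7*s)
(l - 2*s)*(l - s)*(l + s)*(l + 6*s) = l^4 + 4*l^3*s - 13*l^2*s^2 - 4*l*s^3 + 12*s^4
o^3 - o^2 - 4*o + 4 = (o - 2)*(o - 1)*(o + 2)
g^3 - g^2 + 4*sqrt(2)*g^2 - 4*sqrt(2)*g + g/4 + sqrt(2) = (g - 1/2)^2*(g + 4*sqrt(2))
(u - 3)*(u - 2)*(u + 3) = u^3 - 2*u^2 - 9*u + 18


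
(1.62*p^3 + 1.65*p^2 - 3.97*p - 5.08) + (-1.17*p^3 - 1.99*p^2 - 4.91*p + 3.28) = 0.45*p^3 - 0.34*p^2 - 8.88*p - 1.8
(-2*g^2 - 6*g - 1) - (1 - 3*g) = -2*g^2 - 3*g - 2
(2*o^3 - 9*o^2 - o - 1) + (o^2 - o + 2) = 2*o^3 - 8*o^2 - 2*o + 1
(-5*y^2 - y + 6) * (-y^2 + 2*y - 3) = 5*y^4 - 9*y^3 + 7*y^2 + 15*y - 18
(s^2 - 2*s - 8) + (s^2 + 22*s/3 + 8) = 2*s^2 + 16*s/3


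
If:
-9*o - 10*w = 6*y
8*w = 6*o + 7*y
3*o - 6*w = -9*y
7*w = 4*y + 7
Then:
No Solution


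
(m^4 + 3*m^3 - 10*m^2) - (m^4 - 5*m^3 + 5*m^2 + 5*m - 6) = 8*m^3 - 15*m^2 - 5*m + 6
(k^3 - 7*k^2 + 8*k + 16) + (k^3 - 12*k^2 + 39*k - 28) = 2*k^3 - 19*k^2 + 47*k - 12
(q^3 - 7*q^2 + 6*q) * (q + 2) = q^4 - 5*q^3 - 8*q^2 + 12*q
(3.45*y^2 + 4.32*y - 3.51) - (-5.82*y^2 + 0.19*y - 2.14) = 9.27*y^2 + 4.13*y - 1.37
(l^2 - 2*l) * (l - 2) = l^3 - 4*l^2 + 4*l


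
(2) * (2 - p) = 4 - 2*p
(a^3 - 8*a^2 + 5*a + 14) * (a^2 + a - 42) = a^5 - 7*a^4 - 45*a^3 + 355*a^2 - 196*a - 588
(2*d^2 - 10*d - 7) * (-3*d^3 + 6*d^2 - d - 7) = -6*d^5 + 42*d^4 - 41*d^3 - 46*d^2 + 77*d + 49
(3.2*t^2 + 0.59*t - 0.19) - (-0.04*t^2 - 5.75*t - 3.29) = 3.24*t^2 + 6.34*t + 3.1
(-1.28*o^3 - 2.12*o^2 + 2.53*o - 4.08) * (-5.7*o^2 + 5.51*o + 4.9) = 7.296*o^5 + 5.0312*o^4 - 32.3742*o^3 + 26.8083*o^2 - 10.0838*o - 19.992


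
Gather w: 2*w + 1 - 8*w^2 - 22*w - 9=-8*w^2 - 20*w - 8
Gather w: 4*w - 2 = 4*w - 2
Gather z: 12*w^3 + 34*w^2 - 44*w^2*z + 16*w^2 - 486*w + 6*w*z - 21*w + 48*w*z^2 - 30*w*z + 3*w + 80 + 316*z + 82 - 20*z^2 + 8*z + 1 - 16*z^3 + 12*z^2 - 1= 12*w^3 + 50*w^2 - 504*w - 16*z^3 + z^2*(48*w - 8) + z*(-44*w^2 - 24*w + 324) + 162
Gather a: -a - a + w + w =-2*a + 2*w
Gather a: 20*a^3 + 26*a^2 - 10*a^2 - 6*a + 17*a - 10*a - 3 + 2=20*a^3 + 16*a^2 + a - 1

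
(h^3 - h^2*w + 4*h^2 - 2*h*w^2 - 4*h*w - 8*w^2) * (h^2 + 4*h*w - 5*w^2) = h^5 + 3*h^4*w + 4*h^4 - 11*h^3*w^2 + 12*h^3*w - 3*h^2*w^3 - 44*h^2*w^2 + 10*h*w^4 - 12*h*w^3 + 40*w^4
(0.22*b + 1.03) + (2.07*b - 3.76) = 2.29*b - 2.73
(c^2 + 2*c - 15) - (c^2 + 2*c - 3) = -12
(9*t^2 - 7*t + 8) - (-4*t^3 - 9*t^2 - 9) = 4*t^3 + 18*t^2 - 7*t + 17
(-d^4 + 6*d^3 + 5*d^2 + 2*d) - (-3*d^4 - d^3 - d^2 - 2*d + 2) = 2*d^4 + 7*d^3 + 6*d^2 + 4*d - 2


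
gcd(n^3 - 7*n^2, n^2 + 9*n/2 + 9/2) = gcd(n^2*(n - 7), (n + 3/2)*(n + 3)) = 1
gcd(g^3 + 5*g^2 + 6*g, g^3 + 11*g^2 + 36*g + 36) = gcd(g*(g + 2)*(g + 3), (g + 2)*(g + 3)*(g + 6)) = g^2 + 5*g + 6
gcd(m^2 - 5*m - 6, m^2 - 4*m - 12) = m - 6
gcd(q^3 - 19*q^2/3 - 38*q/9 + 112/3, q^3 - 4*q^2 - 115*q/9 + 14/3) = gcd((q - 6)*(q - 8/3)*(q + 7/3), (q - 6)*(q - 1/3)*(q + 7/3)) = q^2 - 11*q/3 - 14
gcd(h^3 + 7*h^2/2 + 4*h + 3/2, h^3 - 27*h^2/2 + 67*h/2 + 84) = h + 3/2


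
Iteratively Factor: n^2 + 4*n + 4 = (n + 2)*(n + 2)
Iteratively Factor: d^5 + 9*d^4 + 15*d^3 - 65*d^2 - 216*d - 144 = (d + 4)*(d^4 + 5*d^3 - 5*d^2 - 45*d - 36) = (d - 3)*(d + 4)*(d^3 + 8*d^2 + 19*d + 12) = (d - 3)*(d + 1)*(d + 4)*(d^2 + 7*d + 12) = (d - 3)*(d + 1)*(d + 4)^2*(d + 3)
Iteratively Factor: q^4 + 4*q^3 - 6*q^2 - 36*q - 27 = (q + 3)*(q^3 + q^2 - 9*q - 9) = (q + 1)*(q + 3)*(q^2 - 9) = (q + 1)*(q + 3)^2*(q - 3)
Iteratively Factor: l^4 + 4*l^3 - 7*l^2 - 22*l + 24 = (l + 4)*(l^3 - 7*l + 6) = (l - 1)*(l + 4)*(l^2 + l - 6) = (l - 2)*(l - 1)*(l + 4)*(l + 3)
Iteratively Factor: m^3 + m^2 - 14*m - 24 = (m - 4)*(m^2 + 5*m + 6) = (m - 4)*(m + 3)*(m + 2)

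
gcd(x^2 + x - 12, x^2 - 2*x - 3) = x - 3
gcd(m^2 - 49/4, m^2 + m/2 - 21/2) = m + 7/2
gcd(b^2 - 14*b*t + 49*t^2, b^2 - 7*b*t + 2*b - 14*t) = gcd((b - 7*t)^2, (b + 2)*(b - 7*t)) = -b + 7*t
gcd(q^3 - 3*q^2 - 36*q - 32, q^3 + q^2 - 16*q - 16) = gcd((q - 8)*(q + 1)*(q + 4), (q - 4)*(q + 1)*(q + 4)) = q^2 + 5*q + 4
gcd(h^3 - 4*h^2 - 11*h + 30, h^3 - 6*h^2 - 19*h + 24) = h + 3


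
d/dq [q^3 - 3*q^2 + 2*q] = 3*q^2 - 6*q + 2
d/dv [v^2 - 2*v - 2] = 2*v - 2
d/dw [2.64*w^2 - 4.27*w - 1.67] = 5.28*w - 4.27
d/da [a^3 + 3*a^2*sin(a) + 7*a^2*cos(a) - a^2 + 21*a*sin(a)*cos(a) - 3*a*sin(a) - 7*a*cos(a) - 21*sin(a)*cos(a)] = -7*a^2*sin(a) + 3*a^2*cos(a) + 3*a^2 + 13*a*sin(a) + 11*a*cos(a) + 21*a*cos(2*a) - 2*a - 3*sin(a) + 21*sin(2*a)/2 - 7*cos(a) - 21*cos(2*a)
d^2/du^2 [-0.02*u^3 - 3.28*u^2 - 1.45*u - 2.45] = -0.12*u - 6.56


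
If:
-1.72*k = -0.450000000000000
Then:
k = 0.26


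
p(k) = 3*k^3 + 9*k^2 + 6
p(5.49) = 773.67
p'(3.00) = 135.00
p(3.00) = 168.00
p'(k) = 9*k^2 + 18*k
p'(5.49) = 370.08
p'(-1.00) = -9.00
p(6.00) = 978.00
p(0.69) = 11.27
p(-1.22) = 13.95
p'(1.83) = 63.08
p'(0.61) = 14.33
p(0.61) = 10.03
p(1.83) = 54.53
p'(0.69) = 16.70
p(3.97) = 335.56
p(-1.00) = 12.00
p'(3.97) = 213.31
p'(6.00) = 432.00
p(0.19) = 6.35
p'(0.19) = 3.74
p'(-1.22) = -8.56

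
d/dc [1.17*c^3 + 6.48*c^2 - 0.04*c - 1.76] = 3.51*c^2 + 12.96*c - 0.04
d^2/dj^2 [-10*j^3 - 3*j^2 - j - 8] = -60*j - 6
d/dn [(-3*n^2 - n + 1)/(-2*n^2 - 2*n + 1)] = (4*n^2 - 2*n + 1)/(4*n^4 + 8*n^3 - 4*n + 1)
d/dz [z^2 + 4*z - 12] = 2*z + 4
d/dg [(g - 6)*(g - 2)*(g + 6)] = 3*g^2 - 4*g - 36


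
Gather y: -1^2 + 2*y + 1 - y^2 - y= -y^2 + y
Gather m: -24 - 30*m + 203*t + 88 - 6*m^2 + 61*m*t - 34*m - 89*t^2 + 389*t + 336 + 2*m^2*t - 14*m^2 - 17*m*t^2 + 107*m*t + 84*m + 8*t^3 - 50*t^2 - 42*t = m^2*(2*t - 20) + m*(-17*t^2 + 168*t + 20) + 8*t^3 - 139*t^2 + 550*t + 400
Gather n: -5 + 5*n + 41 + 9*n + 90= 14*n + 126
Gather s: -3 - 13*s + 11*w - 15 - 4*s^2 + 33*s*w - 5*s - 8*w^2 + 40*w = -4*s^2 + s*(33*w - 18) - 8*w^2 + 51*w - 18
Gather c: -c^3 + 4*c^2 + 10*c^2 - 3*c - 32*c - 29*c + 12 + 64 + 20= -c^3 + 14*c^2 - 64*c + 96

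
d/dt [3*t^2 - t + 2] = 6*t - 1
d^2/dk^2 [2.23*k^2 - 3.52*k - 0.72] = 4.46000000000000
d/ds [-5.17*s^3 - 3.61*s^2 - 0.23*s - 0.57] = -15.51*s^2 - 7.22*s - 0.23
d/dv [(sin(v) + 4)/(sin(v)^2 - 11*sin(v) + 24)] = (-8*sin(v) + cos(v)^2 + 67)*cos(v)/(sin(v)^2 - 11*sin(v) + 24)^2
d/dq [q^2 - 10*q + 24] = 2*q - 10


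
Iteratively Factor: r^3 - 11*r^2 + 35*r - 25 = (r - 1)*(r^2 - 10*r + 25) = (r - 5)*(r - 1)*(r - 5)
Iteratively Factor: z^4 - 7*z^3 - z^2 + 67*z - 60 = (z - 5)*(z^3 - 2*z^2 - 11*z + 12) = (z - 5)*(z + 3)*(z^2 - 5*z + 4) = (z - 5)*(z - 4)*(z + 3)*(z - 1)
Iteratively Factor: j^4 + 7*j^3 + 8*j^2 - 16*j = (j)*(j^3 + 7*j^2 + 8*j - 16) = j*(j + 4)*(j^2 + 3*j - 4) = j*(j - 1)*(j + 4)*(j + 4)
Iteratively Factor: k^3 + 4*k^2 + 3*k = (k + 3)*(k^2 + k) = (k + 1)*(k + 3)*(k)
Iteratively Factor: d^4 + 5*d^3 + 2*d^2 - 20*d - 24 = (d + 3)*(d^3 + 2*d^2 - 4*d - 8) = (d - 2)*(d + 3)*(d^2 + 4*d + 4) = (d - 2)*(d + 2)*(d + 3)*(d + 2)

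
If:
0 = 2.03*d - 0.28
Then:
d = 0.14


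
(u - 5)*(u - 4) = u^2 - 9*u + 20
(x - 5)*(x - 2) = x^2 - 7*x + 10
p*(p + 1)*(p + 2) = p^3 + 3*p^2 + 2*p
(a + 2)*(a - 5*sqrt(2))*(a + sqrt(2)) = a^3 - 4*sqrt(2)*a^2 + 2*a^2 - 8*sqrt(2)*a - 10*a - 20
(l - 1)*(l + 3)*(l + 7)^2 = l^4 + 16*l^3 + 74*l^2 + 56*l - 147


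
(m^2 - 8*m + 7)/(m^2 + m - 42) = (m^2 - 8*m + 7)/(m^2 + m - 42)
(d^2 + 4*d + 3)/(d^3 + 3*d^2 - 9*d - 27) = (d + 1)/(d^2 - 9)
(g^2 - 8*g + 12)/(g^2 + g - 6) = (g - 6)/(g + 3)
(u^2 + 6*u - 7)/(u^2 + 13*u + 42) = (u - 1)/(u + 6)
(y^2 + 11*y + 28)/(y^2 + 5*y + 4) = (y + 7)/(y + 1)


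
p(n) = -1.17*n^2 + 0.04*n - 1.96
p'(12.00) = -28.04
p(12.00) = -169.96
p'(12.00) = -28.04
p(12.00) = -169.96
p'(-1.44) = 3.41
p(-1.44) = -4.44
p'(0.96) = -2.21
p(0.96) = -3.00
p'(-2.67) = 6.29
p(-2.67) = -10.41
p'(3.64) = -8.48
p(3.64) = -17.32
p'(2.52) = -5.86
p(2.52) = -9.29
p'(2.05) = -4.76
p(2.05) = -6.79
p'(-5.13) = 12.04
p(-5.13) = -32.96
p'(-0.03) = 0.11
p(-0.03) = -1.96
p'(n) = 0.04 - 2.34*n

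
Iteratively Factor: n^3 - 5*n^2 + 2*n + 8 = (n - 2)*(n^2 - 3*n - 4) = (n - 4)*(n - 2)*(n + 1)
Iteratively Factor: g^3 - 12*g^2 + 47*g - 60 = (g - 4)*(g^2 - 8*g + 15) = (g - 5)*(g - 4)*(g - 3)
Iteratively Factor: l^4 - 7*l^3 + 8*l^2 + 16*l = (l - 4)*(l^3 - 3*l^2 - 4*l) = l*(l - 4)*(l^2 - 3*l - 4) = l*(l - 4)^2*(l + 1)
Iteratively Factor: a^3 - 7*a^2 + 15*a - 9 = (a - 1)*(a^2 - 6*a + 9) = (a - 3)*(a - 1)*(a - 3)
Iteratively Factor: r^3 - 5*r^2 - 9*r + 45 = (r + 3)*(r^2 - 8*r + 15) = (r - 3)*(r + 3)*(r - 5)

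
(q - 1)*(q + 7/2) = q^2 + 5*q/2 - 7/2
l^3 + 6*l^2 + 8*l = l*(l + 2)*(l + 4)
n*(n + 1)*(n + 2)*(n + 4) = n^4 + 7*n^3 + 14*n^2 + 8*n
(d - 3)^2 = d^2 - 6*d + 9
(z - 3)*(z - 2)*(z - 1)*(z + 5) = z^4 - z^3 - 19*z^2 + 49*z - 30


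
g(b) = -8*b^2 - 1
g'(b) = -16*b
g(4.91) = -193.86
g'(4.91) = -78.56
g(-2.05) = -34.62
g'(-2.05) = 32.80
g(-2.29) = -42.95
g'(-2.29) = 36.64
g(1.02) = -9.32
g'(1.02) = -16.32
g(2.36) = -45.56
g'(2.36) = -37.76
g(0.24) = -1.46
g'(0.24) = -3.84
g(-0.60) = -3.88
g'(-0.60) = 9.60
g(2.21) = -40.07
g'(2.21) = -35.36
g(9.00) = -649.00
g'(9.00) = -144.00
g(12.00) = -1153.00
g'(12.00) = -192.00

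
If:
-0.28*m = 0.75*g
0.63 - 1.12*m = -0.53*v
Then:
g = -0.176666666666667*v - 0.21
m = 0.473214285714286*v + 0.5625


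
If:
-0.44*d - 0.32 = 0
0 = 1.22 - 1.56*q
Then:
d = -0.73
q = 0.78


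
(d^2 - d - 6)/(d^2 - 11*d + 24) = (d + 2)/(d - 8)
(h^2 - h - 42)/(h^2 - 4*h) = (h^2 - h - 42)/(h*(h - 4))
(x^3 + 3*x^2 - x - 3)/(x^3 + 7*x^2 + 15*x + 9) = (x - 1)/(x + 3)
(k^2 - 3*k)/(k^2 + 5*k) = (k - 3)/(k + 5)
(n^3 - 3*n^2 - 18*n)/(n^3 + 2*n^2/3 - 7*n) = 3*(n - 6)/(3*n - 7)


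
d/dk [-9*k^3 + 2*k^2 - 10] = k*(4 - 27*k)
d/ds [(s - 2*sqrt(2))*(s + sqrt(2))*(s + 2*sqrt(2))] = 3*s^2 + 2*sqrt(2)*s - 8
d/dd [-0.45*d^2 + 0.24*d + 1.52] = 0.24 - 0.9*d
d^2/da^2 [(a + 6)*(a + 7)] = 2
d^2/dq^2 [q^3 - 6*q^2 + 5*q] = 6*q - 12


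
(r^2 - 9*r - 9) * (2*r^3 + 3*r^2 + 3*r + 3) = 2*r^5 - 15*r^4 - 42*r^3 - 51*r^2 - 54*r - 27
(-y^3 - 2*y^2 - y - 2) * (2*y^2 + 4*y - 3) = -2*y^5 - 8*y^4 - 7*y^3 - 2*y^2 - 5*y + 6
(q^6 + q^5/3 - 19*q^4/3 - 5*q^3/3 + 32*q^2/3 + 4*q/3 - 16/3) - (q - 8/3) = q^6 + q^5/3 - 19*q^4/3 - 5*q^3/3 + 32*q^2/3 + q/3 - 8/3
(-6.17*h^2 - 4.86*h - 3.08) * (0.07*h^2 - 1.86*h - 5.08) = -0.4319*h^4 + 11.136*h^3 + 40.1676*h^2 + 30.4176*h + 15.6464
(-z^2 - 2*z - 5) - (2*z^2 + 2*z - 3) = -3*z^2 - 4*z - 2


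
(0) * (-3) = 0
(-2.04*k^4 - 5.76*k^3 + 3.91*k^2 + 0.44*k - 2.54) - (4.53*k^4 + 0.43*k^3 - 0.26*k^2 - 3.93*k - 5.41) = -6.57*k^4 - 6.19*k^3 + 4.17*k^2 + 4.37*k + 2.87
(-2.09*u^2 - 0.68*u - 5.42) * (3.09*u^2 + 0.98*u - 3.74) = -6.4581*u^4 - 4.1494*u^3 - 9.5976*u^2 - 2.7684*u + 20.2708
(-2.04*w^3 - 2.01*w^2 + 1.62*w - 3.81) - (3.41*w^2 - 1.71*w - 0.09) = -2.04*w^3 - 5.42*w^2 + 3.33*w - 3.72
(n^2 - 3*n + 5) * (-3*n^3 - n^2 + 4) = -3*n^5 + 8*n^4 - 12*n^3 - n^2 - 12*n + 20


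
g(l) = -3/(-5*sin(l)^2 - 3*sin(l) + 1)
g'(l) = -3*(10*sin(l)*cos(l) + 3*cos(l))/(-5*sin(l)^2 - 3*sin(l) + 1)^2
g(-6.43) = -2.25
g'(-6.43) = -2.57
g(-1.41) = 3.29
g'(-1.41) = 3.98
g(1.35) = 0.45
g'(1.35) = -0.19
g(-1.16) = 6.63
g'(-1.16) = 36.13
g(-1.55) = 3.00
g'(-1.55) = 0.44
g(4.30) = 6.69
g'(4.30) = -36.86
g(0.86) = 0.72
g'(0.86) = -1.21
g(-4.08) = 0.64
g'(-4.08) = 0.90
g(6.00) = -2.07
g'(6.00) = -0.28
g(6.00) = -2.07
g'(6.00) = -0.28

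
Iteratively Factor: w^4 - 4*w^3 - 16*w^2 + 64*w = (w)*(w^3 - 4*w^2 - 16*w + 64) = w*(w + 4)*(w^2 - 8*w + 16) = w*(w - 4)*(w + 4)*(w - 4)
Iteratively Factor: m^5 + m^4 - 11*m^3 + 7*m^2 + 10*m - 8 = (m + 1)*(m^4 - 11*m^2 + 18*m - 8) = (m - 1)*(m + 1)*(m^3 + m^2 - 10*m + 8) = (m - 1)^2*(m + 1)*(m^2 + 2*m - 8) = (m - 2)*(m - 1)^2*(m + 1)*(m + 4)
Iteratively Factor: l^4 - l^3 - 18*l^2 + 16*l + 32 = (l - 2)*(l^3 + l^2 - 16*l - 16) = (l - 2)*(l + 4)*(l^2 - 3*l - 4) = (l - 2)*(l + 1)*(l + 4)*(l - 4)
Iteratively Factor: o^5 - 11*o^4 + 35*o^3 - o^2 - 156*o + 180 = (o + 2)*(o^4 - 13*o^3 + 61*o^2 - 123*o + 90) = (o - 5)*(o + 2)*(o^3 - 8*o^2 + 21*o - 18) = (o - 5)*(o - 2)*(o + 2)*(o^2 - 6*o + 9) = (o - 5)*(o - 3)*(o - 2)*(o + 2)*(o - 3)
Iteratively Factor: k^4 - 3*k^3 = (k)*(k^3 - 3*k^2) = k^2*(k^2 - 3*k) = k^2*(k - 3)*(k)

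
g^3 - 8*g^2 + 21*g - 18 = (g - 3)^2*(g - 2)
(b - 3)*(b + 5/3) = b^2 - 4*b/3 - 5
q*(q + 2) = q^2 + 2*q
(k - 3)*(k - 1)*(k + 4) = k^3 - 13*k + 12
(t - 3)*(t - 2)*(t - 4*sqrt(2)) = t^3 - 4*sqrt(2)*t^2 - 5*t^2 + 6*t + 20*sqrt(2)*t - 24*sqrt(2)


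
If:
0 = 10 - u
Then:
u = 10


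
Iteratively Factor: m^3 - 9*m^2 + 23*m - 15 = (m - 5)*(m^2 - 4*m + 3) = (m - 5)*(m - 1)*(m - 3)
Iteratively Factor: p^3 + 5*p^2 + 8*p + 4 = (p + 2)*(p^2 + 3*p + 2) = (p + 2)^2*(p + 1)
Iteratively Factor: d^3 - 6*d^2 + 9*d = (d - 3)*(d^2 - 3*d) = d*(d - 3)*(d - 3)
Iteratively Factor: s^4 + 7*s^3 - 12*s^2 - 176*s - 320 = (s - 5)*(s^3 + 12*s^2 + 48*s + 64) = (s - 5)*(s + 4)*(s^2 + 8*s + 16) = (s - 5)*(s + 4)^2*(s + 4)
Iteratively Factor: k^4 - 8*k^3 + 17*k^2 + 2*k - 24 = (k - 4)*(k^3 - 4*k^2 + k + 6) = (k - 4)*(k + 1)*(k^2 - 5*k + 6) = (k - 4)*(k - 2)*(k + 1)*(k - 3)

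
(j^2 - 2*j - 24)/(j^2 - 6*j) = (j + 4)/j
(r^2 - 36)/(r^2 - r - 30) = (r + 6)/(r + 5)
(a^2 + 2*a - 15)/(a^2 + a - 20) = (a - 3)/(a - 4)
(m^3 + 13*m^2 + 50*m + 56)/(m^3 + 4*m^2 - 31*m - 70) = (m + 4)/(m - 5)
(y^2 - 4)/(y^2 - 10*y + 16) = (y + 2)/(y - 8)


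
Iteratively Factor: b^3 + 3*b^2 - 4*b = (b)*(b^2 + 3*b - 4) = b*(b + 4)*(b - 1)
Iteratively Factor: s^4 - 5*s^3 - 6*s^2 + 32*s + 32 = (s - 4)*(s^3 - s^2 - 10*s - 8) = (s - 4)*(s + 2)*(s^2 - 3*s - 4) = (s - 4)*(s + 1)*(s + 2)*(s - 4)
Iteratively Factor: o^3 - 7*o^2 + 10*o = (o - 5)*(o^2 - 2*o) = o*(o - 5)*(o - 2)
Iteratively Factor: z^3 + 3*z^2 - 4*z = (z)*(z^2 + 3*z - 4) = z*(z + 4)*(z - 1)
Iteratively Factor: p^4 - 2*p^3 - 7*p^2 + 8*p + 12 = (p - 3)*(p^3 + p^2 - 4*p - 4) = (p - 3)*(p + 1)*(p^2 - 4) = (p - 3)*(p - 2)*(p + 1)*(p + 2)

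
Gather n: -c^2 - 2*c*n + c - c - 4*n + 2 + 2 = -c^2 + n*(-2*c - 4) + 4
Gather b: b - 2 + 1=b - 1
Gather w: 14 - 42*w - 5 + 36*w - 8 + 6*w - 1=0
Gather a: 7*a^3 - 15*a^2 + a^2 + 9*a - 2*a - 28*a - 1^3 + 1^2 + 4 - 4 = 7*a^3 - 14*a^2 - 21*a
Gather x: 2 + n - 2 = n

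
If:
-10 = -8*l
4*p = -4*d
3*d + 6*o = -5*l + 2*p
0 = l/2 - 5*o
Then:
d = -7/5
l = 5/4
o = 1/8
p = 7/5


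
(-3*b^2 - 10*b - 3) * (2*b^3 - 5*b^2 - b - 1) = -6*b^5 - 5*b^4 + 47*b^3 + 28*b^2 + 13*b + 3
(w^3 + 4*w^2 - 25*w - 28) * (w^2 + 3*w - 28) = w^5 + 7*w^4 - 41*w^3 - 215*w^2 + 616*w + 784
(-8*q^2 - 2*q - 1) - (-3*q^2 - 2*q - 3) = 2 - 5*q^2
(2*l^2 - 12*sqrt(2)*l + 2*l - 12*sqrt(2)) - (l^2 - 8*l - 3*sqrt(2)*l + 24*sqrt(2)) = l^2 - 9*sqrt(2)*l + 10*l - 36*sqrt(2)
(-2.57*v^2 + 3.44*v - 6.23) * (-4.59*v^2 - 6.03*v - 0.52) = 11.7963*v^4 - 0.2925*v^3 + 9.1889*v^2 + 35.7781*v + 3.2396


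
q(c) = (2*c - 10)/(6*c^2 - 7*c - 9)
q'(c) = (7 - 12*c)*(2*c - 10)/(6*c^2 - 7*c - 9)^2 + 2/(6*c^2 - 7*c - 9) = 4*(-3*c^2 + 30*c - 22)/(36*c^4 - 84*c^3 - 59*c^2 + 126*c + 81)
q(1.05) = 0.81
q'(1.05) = 0.26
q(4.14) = -0.03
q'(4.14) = 0.05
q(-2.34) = -0.36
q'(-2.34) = -0.27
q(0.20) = 0.94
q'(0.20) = -0.62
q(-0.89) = -5.94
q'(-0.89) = -51.98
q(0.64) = 0.79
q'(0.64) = -0.13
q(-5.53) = -0.10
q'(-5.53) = -0.02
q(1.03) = 0.81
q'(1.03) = 0.24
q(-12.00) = -0.04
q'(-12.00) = 0.00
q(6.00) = 0.01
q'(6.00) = 0.01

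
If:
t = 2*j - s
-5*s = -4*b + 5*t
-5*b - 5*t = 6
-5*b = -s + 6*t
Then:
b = -3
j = -6/5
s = -21/5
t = 9/5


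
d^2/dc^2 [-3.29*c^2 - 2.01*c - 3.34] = -6.58000000000000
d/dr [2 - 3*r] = -3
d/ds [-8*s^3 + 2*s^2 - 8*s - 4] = -24*s^2 + 4*s - 8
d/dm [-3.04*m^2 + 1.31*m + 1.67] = 1.31 - 6.08*m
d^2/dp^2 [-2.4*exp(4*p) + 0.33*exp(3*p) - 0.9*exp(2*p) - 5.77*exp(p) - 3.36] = (-38.4*exp(3*p) + 2.97*exp(2*p) - 3.6*exp(p) - 5.77)*exp(p)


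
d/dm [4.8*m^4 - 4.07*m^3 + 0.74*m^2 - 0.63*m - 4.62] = 19.2*m^3 - 12.21*m^2 + 1.48*m - 0.63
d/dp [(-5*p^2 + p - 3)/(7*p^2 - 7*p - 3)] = 4*(7*p^2 + 18*p - 6)/(49*p^4 - 98*p^3 + 7*p^2 + 42*p + 9)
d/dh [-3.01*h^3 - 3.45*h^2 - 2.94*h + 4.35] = -9.03*h^2 - 6.9*h - 2.94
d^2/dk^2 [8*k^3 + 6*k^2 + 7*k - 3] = 48*k + 12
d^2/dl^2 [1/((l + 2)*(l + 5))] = 2*((l + 2)^2 + (l + 2)*(l + 5) + (l + 5)^2)/((l + 2)^3*(l + 5)^3)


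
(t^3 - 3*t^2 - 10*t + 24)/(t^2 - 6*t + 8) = t + 3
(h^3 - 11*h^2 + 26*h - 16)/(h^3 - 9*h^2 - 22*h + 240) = (h^2 - 3*h + 2)/(h^2 - h - 30)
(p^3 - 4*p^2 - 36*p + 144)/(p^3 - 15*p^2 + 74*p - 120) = (p + 6)/(p - 5)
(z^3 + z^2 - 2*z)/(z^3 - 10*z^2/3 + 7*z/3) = 3*(z + 2)/(3*z - 7)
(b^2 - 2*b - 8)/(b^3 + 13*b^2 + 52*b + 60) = (b - 4)/(b^2 + 11*b + 30)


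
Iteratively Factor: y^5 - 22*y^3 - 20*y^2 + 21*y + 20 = (y + 1)*(y^4 - y^3 - 21*y^2 + y + 20) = (y - 5)*(y + 1)*(y^3 + 4*y^2 - y - 4) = (y - 5)*(y - 1)*(y + 1)*(y^2 + 5*y + 4) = (y - 5)*(y - 1)*(y + 1)^2*(y + 4)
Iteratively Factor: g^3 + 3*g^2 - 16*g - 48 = (g + 4)*(g^2 - g - 12) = (g - 4)*(g + 4)*(g + 3)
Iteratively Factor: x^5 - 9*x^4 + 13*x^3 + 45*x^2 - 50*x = (x - 1)*(x^4 - 8*x^3 + 5*x^2 + 50*x) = (x - 5)*(x - 1)*(x^3 - 3*x^2 - 10*x) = (x - 5)^2*(x - 1)*(x^2 + 2*x) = (x - 5)^2*(x - 1)*(x + 2)*(x)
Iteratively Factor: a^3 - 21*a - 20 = (a - 5)*(a^2 + 5*a + 4) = (a - 5)*(a + 4)*(a + 1)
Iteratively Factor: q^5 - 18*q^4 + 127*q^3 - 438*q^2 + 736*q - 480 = (q - 4)*(q^4 - 14*q^3 + 71*q^2 - 154*q + 120) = (q - 5)*(q - 4)*(q^3 - 9*q^2 + 26*q - 24) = (q - 5)*(q - 4)*(q - 2)*(q^2 - 7*q + 12) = (q - 5)*(q - 4)^2*(q - 2)*(q - 3)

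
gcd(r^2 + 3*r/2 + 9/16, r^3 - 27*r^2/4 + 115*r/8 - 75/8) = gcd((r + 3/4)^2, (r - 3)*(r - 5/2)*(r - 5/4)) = 1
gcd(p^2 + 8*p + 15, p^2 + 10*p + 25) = p + 5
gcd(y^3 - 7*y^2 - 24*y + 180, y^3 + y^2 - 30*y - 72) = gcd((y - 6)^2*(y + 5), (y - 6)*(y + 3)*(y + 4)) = y - 6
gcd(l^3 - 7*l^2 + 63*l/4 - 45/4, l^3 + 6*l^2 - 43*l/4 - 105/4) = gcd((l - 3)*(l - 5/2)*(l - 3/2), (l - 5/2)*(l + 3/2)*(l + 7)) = l - 5/2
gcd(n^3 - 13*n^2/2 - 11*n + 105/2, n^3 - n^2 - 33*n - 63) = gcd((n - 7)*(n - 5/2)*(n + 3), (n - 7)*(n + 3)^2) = n^2 - 4*n - 21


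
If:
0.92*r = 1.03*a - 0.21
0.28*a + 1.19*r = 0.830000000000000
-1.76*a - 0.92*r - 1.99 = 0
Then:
No Solution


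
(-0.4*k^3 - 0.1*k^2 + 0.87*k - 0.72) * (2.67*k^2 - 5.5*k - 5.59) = -1.068*k^5 + 1.933*k^4 + 5.1089*k^3 - 6.1484*k^2 - 0.9033*k + 4.0248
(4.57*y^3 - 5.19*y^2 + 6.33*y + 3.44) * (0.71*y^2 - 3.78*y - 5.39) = 3.2447*y^5 - 20.9595*y^4 - 0.5198*y^3 + 6.4891*y^2 - 47.1219*y - 18.5416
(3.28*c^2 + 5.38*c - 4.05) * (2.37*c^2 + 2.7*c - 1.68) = 7.7736*c^4 + 21.6066*c^3 - 0.5829*c^2 - 19.9734*c + 6.804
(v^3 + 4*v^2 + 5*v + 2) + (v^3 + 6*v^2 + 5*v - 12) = 2*v^3 + 10*v^2 + 10*v - 10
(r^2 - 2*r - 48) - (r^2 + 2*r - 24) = -4*r - 24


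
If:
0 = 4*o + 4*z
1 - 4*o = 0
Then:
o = 1/4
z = -1/4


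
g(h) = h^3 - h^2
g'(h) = 3*h^2 - 2*h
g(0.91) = -0.07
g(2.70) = 12.39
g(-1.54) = -6.02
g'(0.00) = 0.00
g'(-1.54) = 10.19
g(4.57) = 74.56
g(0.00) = 0.00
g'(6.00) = 96.00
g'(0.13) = -0.21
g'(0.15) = -0.23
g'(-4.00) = 56.00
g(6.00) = 180.00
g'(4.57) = 53.51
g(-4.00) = -80.00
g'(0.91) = 0.66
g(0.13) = -0.01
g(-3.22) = -43.75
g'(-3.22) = 37.55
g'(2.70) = 16.47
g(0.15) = -0.02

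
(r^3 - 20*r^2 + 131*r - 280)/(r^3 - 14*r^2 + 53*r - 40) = (r - 7)/(r - 1)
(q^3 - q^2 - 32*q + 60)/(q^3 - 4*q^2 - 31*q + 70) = (q^2 + q - 30)/(q^2 - 2*q - 35)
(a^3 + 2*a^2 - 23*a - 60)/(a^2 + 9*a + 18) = (a^2 - a - 20)/(a + 6)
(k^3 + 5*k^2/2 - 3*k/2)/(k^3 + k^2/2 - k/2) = (k + 3)/(k + 1)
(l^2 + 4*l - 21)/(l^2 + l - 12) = (l + 7)/(l + 4)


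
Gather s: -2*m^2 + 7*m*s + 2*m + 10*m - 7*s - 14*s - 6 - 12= -2*m^2 + 12*m + s*(7*m - 21) - 18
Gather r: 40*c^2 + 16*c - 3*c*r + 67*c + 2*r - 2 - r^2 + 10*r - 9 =40*c^2 + 83*c - r^2 + r*(12 - 3*c) - 11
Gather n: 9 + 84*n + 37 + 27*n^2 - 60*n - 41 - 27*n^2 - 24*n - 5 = 0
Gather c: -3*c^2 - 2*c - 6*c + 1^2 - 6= -3*c^2 - 8*c - 5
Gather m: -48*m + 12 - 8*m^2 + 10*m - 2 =-8*m^2 - 38*m + 10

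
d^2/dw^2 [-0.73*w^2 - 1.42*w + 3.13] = -1.46000000000000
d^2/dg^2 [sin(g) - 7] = -sin(g)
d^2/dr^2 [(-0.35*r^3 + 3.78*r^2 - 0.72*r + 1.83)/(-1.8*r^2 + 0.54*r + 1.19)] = (1.77635683940025e-15*r^5 - 0.979199999999999*r^3 - 82.8063*r^2 + 22.89981*r - 20.538036)/(5.832*r^6 - 5.2488*r^5 - 9.99216*r^4 + 6.782616*r^3 + 6.605928*r^2 - 2.294082*r - 1.685159)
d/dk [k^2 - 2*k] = 2*k - 2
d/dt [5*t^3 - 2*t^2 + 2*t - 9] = 15*t^2 - 4*t + 2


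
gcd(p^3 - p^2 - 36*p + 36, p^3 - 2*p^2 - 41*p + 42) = p^2 + 5*p - 6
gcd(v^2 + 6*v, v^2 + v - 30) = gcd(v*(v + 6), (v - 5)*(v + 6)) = v + 6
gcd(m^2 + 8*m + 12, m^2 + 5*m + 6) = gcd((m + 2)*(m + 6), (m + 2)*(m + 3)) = m + 2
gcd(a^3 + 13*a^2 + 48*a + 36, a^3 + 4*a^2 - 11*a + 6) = a + 6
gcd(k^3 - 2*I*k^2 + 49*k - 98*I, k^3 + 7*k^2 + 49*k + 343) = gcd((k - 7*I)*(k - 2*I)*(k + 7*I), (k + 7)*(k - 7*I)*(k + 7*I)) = k^2 + 49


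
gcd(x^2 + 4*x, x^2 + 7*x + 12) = x + 4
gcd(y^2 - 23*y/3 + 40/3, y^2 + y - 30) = y - 5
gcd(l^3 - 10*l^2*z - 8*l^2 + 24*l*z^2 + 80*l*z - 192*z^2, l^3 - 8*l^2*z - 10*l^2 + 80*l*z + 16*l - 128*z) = l - 8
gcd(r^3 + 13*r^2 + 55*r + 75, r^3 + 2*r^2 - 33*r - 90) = r^2 + 8*r + 15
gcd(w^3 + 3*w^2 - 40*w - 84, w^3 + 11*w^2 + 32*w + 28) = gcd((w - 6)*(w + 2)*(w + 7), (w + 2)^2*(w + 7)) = w^2 + 9*w + 14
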